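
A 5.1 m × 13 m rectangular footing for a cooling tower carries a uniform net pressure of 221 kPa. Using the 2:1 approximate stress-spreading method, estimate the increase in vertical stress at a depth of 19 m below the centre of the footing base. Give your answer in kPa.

Δσ_z ≈ 19 kPa

By the 2:1 method the load spreads at 1 horizontal : 2 vertical, so at depth z the loaded area has grown by z in each plan dimension:
Δσ = qBL/((B+z)(L+z)) = 221×5.1×13/((5.1+19)(13+19)) = 18.999 kPa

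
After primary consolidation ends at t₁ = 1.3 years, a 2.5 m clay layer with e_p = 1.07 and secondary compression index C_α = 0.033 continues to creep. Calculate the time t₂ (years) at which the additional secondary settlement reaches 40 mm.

S_s = C_α·H/(1+e_p)·log₁₀(t₂/t₁) ⇒ log₁₀(t₂/t₁) = S_s·(1+e_p)/(C_α·H).
log₁₀(t₂/t₁) = 0.04 × (1+1.07) / (0.033×2.5) = 1.004
t₂ = t₁ × 10^1.004 = 1.3 × 10.08 = 13.11 years

t₂ ≈ 13.1 years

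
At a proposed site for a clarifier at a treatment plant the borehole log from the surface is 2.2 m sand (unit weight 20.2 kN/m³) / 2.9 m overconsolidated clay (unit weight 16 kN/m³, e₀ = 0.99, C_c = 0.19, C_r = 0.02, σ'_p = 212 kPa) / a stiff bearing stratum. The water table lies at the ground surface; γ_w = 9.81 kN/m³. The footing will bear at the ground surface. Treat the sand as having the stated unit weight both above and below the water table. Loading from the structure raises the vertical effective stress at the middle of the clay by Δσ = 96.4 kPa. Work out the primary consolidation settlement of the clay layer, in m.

S_c ≈ 0.0176 m

Mid-depth of clay below the ground surface: z = 2.2 + 2.9/2 = 3.65 m.
Total vertical stress at mid-clay: σ_v = 20.2×2.2 + 16×1.45 = 67.64 kPa.
Pore pressure: u = 9.81×(3.65 − 0) = 35.806 kPa.
Initial effective stress: σ'_0 = σ_v − u = 67.64 − 35.806 = 31.834 kPa.
Final effective stress: σ'_f = 31.834 + 96.4 = 128.23 kPa.
σ'_f = 128.23 ≤ σ'_p = 212 kPa, so the clay remains overconsolidated and only the recompression index applies:
S_c = C_r·H/(1+e₀)·log₁₀(σ'_f/σ'_0) = 0.02×2.9/1.99×log₁₀(128.23/31.834)
    = 0.029146 × 0.6051 = 0.01764 m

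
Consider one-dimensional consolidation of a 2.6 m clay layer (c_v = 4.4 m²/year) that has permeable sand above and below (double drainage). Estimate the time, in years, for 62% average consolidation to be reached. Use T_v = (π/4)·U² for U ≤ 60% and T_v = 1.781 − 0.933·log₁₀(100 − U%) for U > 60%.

Drainage path length: H_d = H/2 = 1.3 m (double drainage).
U > 60%: T_v = 1.781 − 0.933·log₁₀(100 − 62) = 0.30706.
t = T_v·H_d²/c_v = 0.30706×1.3²/4.4 = 0.1179 years.

t ≈ 0.118 years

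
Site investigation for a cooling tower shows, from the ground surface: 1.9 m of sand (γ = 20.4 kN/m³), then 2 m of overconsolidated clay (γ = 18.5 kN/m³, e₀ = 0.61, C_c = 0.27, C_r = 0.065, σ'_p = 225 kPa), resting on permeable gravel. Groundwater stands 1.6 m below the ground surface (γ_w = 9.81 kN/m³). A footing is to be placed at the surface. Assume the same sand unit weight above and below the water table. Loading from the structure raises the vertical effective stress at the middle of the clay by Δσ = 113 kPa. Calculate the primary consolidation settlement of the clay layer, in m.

Mid-depth of clay below the ground surface: z = 1.9 + 2/2 = 2.9 m.
Total vertical stress at mid-clay: σ_v = 20.4×1.9 + 18.5×1 = 57.26 kPa.
Pore pressure: u = 9.81×(2.9 − 1.6) = 12.753 kPa.
Initial effective stress: σ'_0 = σ_v − u = 57.26 − 12.753 = 44.507 kPa.
Final effective stress: σ'_f = 44.507 + 113 = 157.51 kPa.
σ'_f = 157.51 ≤ σ'_p = 225 kPa, so the clay remains overconsolidated and only the recompression index applies:
S_c = C_r·H/(1+e₀)·log₁₀(σ'_f/σ'_0) = 0.065×2/1.61×log₁₀(157.51/44.507)
    = 0.080743 × 0.54888 = 0.04432 m

S_c ≈ 0.0443 m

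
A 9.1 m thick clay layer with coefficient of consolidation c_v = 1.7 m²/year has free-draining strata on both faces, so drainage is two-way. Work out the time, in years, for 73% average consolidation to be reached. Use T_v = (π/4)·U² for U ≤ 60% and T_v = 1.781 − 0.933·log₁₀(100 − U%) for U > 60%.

t ≈ 5.43 years

Drainage path length: H_d = H/2 = 4.55 m (double drainage).
U > 60%: T_v = 1.781 − 0.933·log₁₀(100 − 73) = 0.44554.
t = T_v·H_d²/c_v = 0.44554×4.55²/1.7 = 5.426 years.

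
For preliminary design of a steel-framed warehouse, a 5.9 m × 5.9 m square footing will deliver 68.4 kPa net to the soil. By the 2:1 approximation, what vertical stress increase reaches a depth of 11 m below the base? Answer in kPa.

Δσ_z ≈ 8.34 kPa

By the 2:1 method the load spreads at 1 horizontal : 2 vertical, so at depth z the loaded area has grown by z in each plan dimension:
Δσ = qBL/((B+z)(L+z)) = 68.4×5.9×5.9/((5.9+11)(5.9+11)) = 8.3366 kPa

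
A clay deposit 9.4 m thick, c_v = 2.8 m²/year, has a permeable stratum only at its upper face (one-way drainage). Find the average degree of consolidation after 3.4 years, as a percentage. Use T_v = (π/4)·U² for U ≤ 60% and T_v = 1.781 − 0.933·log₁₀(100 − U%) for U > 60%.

U ≈ 37 %

Drainage path length: H_d = H = 9.4 m (single drainage).
T_v = c_v·t/H_d² = 2.8×3.4/9.4² = 0.10774.
T_v = 0.10774 corresponds to the U ≤ 60% branch:
U = √(4T_v/π) = 0.3704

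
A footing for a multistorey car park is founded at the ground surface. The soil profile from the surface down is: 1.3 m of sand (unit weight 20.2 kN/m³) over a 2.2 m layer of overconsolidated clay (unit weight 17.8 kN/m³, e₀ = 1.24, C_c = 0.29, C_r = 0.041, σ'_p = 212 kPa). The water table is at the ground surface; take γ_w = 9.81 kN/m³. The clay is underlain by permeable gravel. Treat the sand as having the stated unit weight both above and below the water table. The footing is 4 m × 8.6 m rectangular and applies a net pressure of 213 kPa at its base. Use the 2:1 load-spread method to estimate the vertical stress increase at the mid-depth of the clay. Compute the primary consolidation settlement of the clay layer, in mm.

Mid-depth of clay below the ground surface: z = 1.3 + 2.2/2 = 2.4 m.
Total vertical stress at mid-clay: σ_v = 20.2×1.3 + 17.8×1.1 = 45.84 kPa.
Pore pressure: u = 9.81×(2.4 − 0) = 23.544 kPa.
Initial effective stress: σ'_0 = σ_v − u = 45.84 − 23.544 = 22.296 kPa.
Stress increase at mid-clay by the 2:1 spreading method:
Δσ = qBL/((B+z)(L+z)) = 213×4×8.6/((4+2.4)(8.6+2.4)) = 104.08 kPa
Final effective stress: σ'_f = 22.296 + 104.08 = 126.38 kPa.
σ'_f = 126.38 ≤ σ'_p = 212 kPa, so the clay remains overconsolidated and only the recompression index applies:
S_c = C_r·H/(1+e₀)·log₁₀(σ'_f/σ'_0) = 0.041×2.2/2.24×log₁₀(126.38/22.296)
    = 0.040268 × 0.75345 = 0.03034 m

S_c ≈ 30.3 mm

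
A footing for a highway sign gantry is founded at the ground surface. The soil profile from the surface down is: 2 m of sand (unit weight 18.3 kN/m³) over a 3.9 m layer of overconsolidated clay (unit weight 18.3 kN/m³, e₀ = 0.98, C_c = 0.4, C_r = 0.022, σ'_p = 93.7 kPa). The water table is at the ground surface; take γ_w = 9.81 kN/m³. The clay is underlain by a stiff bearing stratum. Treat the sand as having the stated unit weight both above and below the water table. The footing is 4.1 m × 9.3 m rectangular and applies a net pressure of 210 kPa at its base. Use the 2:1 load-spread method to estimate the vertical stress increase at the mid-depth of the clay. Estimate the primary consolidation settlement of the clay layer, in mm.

Mid-depth of clay below the ground surface: z = 2 + 3.9/2 = 3.95 m.
Total vertical stress at mid-clay: σ_v = 18.3×2 + 18.3×1.95 = 72.285 kPa.
Pore pressure: u = 9.81×(3.95 − 0) = 38.75 kPa.
Initial effective stress: σ'_0 = σ_v − u = 72.285 − 38.75 = 33.535 kPa.
Stress increase at mid-clay by the 2:1 spreading method:
Δσ = qBL/((B+z)(L+z)) = 210×4.1×9.3/((4.1+3.95)(9.3+3.95)) = 75.071 kPa
Final effective stress: σ'_f = 33.535 + 75.071 = 108.61 kPa.
σ'_f = 108.61 > σ'_p = 93.7 kPa, so the stress path crosses the preconsolidation pressure — recompression up to σ'_p, then virgin compression beyond:
S_c = H/(1+e₀)·[C_r·log₁₀(σ'_p/σ'_0) + C_c·log₁₀(σ'_f/σ'_p)]
    = 3.9/1.98 × [0.022×log₁₀(93.7/33.535) + 0.4×log₁₀(108.61/93.7)]
    = 1.9697 × [0.0098173 + 0.025652] = 0.06986 m

S_c ≈ 69.9 mm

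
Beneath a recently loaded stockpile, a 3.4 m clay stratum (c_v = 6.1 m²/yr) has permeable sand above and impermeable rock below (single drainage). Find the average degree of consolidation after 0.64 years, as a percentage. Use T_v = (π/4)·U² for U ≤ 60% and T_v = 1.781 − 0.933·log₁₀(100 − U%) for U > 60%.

Drainage path length: H_d = H = 3.4 m (single drainage).
T_v = c_v·t/H_d² = 6.1×0.64/3.4² = 0.33772.
T_v = 0.33772 corresponds to the U > 60% branch:
U = 1 − 10^((1.781 − T_v)/0.933)/100 = 0.6477

U ≈ 64.8 %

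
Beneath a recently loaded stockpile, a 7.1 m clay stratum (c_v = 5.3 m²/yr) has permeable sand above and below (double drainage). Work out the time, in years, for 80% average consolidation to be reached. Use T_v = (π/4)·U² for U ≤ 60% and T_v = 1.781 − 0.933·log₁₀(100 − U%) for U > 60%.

t ≈ 1.35 years

Drainage path length: H_d = H/2 = 3.55 m (double drainage).
U > 60%: T_v = 1.781 − 0.933·log₁₀(100 − 80) = 0.56714.
t = T_v·H_d²/c_v = 0.56714×3.55²/5.3 = 1.349 years.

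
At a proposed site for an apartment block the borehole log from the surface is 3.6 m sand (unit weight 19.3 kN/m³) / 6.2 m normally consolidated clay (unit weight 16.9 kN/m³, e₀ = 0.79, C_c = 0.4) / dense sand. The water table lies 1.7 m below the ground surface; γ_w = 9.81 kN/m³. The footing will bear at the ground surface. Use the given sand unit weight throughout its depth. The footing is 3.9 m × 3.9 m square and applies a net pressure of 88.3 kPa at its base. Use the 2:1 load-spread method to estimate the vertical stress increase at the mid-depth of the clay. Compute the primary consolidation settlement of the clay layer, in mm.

S_c ≈ 91.5 mm

Mid-depth of clay below the ground surface: z = 3.6 + 6.2/2 = 6.7 m.
Total vertical stress at mid-clay: σ_v = 19.3×3.6 + 16.9×3.1 = 121.87 kPa.
Pore pressure: u = 9.81×(6.7 − 1.7) = 49.05 kPa.
Initial effective stress: σ'_0 = σ_v − u = 121.87 − 49.05 = 72.82 kPa.
Stress increase at mid-clay by the 2:1 spreading method:
Δσ = qBL/((B+z)(L+z)) = 88.3×3.9×3.9/((3.9+6.7)(3.9+6.7)) = 11.953 kPa
Final effective stress: σ'_f = σ'_0 + Δσ = 72.82 + 11.953 = 84.773 kPa.
Normally consolidated clay, so the full stress increment lies on the virgin compression line:
S_c = C_c·H/(1+e₀)·log₁₀(σ'_f/σ'_0) = 0.4×6.2/(1+0.79)×log₁₀(84.773/72.82)
    = 1.3855 × 0.066007 = 0.09145 m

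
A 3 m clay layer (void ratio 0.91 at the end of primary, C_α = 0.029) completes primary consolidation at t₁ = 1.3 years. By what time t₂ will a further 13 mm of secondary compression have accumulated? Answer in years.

t₂ ≈ 2.51 years

S_s = C_α·H/(1+e_p)·log₁₀(t₂/t₁) ⇒ log₁₀(t₂/t₁) = S_s·(1+e_p)/(C_α·H).
log₁₀(t₂/t₁) = 0.013 × (1+0.91) / (0.029×3) = 0.2854
t₂ = t₁ × 10^0.2854 = 1.3 × 1.929 = 2.508 years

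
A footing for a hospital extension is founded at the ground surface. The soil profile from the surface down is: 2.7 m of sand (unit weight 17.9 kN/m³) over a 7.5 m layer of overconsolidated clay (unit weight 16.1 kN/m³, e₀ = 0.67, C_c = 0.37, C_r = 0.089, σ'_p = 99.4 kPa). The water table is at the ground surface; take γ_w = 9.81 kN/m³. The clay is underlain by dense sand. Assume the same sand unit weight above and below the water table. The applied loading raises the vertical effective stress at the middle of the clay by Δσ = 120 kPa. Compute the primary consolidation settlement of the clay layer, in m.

S_c ≈ 0.504 m

Mid-depth of clay below the ground surface: z = 2.7 + 7.5/2 = 6.45 m.
Total vertical stress at mid-clay: σ_v = 17.9×2.7 + 16.1×3.75 = 108.71 kPa.
Pore pressure: u = 9.81×(6.45 − 0) = 63.275 kPa.
Initial effective stress: σ'_0 = σ_v − u = 108.71 − 63.275 = 45.435 kPa.
Final effective stress: σ'_f = 45.435 + 120 = 165.44 kPa.
σ'_f = 165.44 > σ'_p = 99.4 kPa, so the stress path crosses the preconsolidation pressure — recompression up to σ'_p, then virgin compression beyond:
S_c = H/(1+e₀)·[C_r·log₁₀(σ'_p/σ'_0) + C_c·log₁₀(σ'_f/σ'_p)]
    = 7.5/1.67 × [0.089×log₁₀(99.4/45.435) + 0.37×log₁₀(165.44/99.4)]
    = 4.491 × [0.03026 + 0.081864] = 0.5035 m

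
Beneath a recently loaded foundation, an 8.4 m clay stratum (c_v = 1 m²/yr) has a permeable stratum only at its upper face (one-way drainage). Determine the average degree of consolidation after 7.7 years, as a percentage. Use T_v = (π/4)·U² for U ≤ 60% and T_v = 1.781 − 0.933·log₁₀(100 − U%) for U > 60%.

U ≈ 37.3 %

Drainage path length: H_d = H = 8.4 m (single drainage).
T_v = c_v·t/H_d² = 1×7.7/8.4² = 0.10913.
T_v = 0.10913 corresponds to the U ≤ 60% branch:
U = √(4T_v/π) = 0.3728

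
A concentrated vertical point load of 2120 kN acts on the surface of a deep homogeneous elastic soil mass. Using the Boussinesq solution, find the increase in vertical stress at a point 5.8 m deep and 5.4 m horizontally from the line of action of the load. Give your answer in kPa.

Boussinesq vertical stress below a point load on an elastic half-space:
Δσ_z = 3P/(2πz²) · [1 + (r/z)²]^(−5/2)
r/z = 5.4/5.8 = 0.93103; [1+(r/z)²]^(−5/2) = 0.21001.
Δσ_z = 3×2120/(2π×5.8²) × 0.21001 = 30.09 × 0.21001 = 6.319 kPa

Δσ_z ≈ 6.32 kPa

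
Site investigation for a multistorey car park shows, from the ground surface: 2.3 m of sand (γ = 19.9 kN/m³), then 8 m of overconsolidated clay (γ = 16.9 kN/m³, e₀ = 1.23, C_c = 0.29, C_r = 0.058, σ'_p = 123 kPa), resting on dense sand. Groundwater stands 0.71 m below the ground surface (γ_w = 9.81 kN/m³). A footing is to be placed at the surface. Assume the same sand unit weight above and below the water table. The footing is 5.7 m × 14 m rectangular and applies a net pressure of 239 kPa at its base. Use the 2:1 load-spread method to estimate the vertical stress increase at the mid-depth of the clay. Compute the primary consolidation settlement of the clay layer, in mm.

S_c ≈ 115 mm

Mid-depth of clay below the ground surface: z = 2.3 + 8/2 = 6.3 m.
Total vertical stress at mid-clay: σ_v = 19.9×2.3 + 16.9×4 = 113.37 kPa.
Pore pressure: u = 9.81×(6.3 − 0.71) = 54.838 kPa.
Initial effective stress: σ'_0 = σ_v − u = 113.37 − 54.838 = 58.532 kPa.
Stress increase at mid-clay by the 2:1 spreading method:
Δσ = qBL/((B+z)(L+z)) = 239×5.7×14/((5.7+6.3)(14+6.3)) = 78.293 kPa
Final effective stress: σ'_f = 58.532 + 78.293 = 136.82 kPa.
σ'_f = 136.82 > σ'_p = 123 kPa, so the stress path crosses the preconsolidation pressure — recompression up to σ'_p, then virgin compression beyond:
S_c = H/(1+e₀)·[C_r·log₁₀(σ'_p/σ'_0) + C_c·log₁₀(σ'_f/σ'_p)]
    = 8/2.23 × [0.058×log₁₀(123/58.532) + 0.29×log₁₀(136.82/123)]
    = 3.5874 × [0.018706 + 0.013411] = 0.1152 m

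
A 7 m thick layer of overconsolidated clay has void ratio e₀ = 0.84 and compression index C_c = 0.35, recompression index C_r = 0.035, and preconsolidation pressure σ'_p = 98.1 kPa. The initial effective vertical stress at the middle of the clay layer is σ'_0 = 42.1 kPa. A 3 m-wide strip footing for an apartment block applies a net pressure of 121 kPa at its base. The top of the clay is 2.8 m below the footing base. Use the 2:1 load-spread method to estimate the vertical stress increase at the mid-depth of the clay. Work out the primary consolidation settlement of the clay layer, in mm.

S_c ≈ 37.9 mm

Mid-depth of clay below the footing base: z = 2.8 + 7/2 = 6.3 m.
Stress increase at mid-clay by the 2:1 spreading method:
Δσ = qB/(B+z) = 121×3/(3+6.3) = 39.032 kPa
Final effective stress: σ'_f = 42.1 + 39.032 = 81.132 kPa.
σ'_f = 81.132 ≤ σ'_p = 98.1 kPa, so the clay remains overconsolidated and only the recompression index applies:
S_c = C_r·H/(1+e₀)·log₁₀(σ'_f/σ'_0) = 0.035×7/1.84×log₁₀(81.132/42.1)
    = 0.13315 × 0.28491 = 0.03794 m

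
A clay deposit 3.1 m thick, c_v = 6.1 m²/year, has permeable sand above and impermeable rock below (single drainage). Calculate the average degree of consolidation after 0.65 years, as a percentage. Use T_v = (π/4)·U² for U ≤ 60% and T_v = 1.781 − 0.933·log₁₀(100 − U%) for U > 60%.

Drainage path length: H_d = H = 3.1 m (single drainage).
T_v = c_v·t/H_d² = 6.1×0.65/3.1² = 0.41259.
T_v = 0.41259 corresponds to the U > 60% branch:
U = 1 − 10^((1.781 − T_v)/0.933)/100 = 0.7071

U ≈ 70.7 %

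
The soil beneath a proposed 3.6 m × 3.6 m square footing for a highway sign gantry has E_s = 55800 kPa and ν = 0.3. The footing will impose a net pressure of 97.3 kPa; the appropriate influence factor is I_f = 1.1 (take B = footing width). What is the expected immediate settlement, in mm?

S_e ≈ 6.28 mm

Immediate (elastic) settlement: S_e = q·B·(1−ν²)/E_s · I_f.
S_e = 97.3 × 3.6 × (1 − 0.3²) / 55800 × 1.1
    = 97.3 × 3.6 × 0.91 / 55800 × 1.1
    = 0.006284 m = 6.284 mm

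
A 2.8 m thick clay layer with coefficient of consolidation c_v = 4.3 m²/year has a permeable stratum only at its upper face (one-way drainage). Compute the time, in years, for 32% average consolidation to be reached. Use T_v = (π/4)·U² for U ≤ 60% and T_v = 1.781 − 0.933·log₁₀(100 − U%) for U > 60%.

Drainage path length: H_d = H = 2.8 m (single drainage).
U ≤ 60%: T_v = (π/4)·U² = (π/4)×0.32² = 0.080425.
t = T_v·H_d²/c_v = 0.080425×2.8²/4.3 = 0.1466 years.

t ≈ 0.147 years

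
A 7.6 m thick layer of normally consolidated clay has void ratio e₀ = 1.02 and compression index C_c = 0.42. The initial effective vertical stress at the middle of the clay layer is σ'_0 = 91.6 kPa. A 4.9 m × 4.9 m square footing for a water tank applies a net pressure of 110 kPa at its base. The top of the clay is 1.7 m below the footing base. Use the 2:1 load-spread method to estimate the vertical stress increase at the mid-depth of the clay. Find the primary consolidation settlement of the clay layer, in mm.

Mid-depth of clay below the footing base: z = 1.7 + 7.6/2 = 5.5 m.
Stress increase at mid-clay by the 2:1 spreading method:
Δσ = qBL/((B+z)(L+z)) = 110×4.9×4.9/((4.9+5.5)(4.9+5.5)) = 24.418 kPa
Final effective stress: σ'_f = σ'_0 + Δσ = 91.6 + 24.418 = 116.02 kPa.
Normally consolidated clay, so the full stress increment lies on the virgin compression line:
S_c = C_c·H/(1+e₀)·log₁₀(σ'_f/σ'_0) = 0.42×7.6/(1+1.02)×log₁₀(116.02/91.6)
    = 1.5802 × 0.10264 = 0.1622 m

S_c ≈ 162 mm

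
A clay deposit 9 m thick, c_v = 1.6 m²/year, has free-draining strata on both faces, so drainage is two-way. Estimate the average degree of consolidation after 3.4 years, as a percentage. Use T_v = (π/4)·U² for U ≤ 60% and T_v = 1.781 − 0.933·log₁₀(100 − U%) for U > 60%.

Drainage path length: H_d = H/2 = 4.5 m (double drainage).
T_v = c_v·t/H_d² = 1.6×3.4/4.5² = 0.26864.
T_v = 0.26864 corresponds to the U ≤ 60% branch:
U = √(4T_v/π) = 0.5848

U ≈ 58.5 %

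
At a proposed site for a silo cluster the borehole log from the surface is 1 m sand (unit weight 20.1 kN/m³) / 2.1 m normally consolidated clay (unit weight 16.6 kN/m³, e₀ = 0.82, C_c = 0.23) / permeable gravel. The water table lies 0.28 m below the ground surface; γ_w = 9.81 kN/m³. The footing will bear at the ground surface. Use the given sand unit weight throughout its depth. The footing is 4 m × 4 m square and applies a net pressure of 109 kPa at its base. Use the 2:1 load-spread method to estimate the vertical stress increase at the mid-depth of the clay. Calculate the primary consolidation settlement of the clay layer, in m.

Mid-depth of clay below the ground surface: z = 1 + 2.1/2 = 2.05 m.
Total vertical stress at mid-clay: σ_v = 20.1×1 + 16.6×1.05 = 37.53 kPa.
Pore pressure: u = 9.81×(2.05 − 0.28) = 17.364 kPa.
Initial effective stress: σ'_0 = σ_v − u = 37.53 − 17.364 = 20.166 kPa.
Stress increase at mid-clay by the 2:1 spreading method:
Δσ = qBL/((B+z)(L+z)) = 109×4×4/((4+2.05)(4+2.05)) = 47.647 kPa
Final effective stress: σ'_f = σ'_0 + Δσ = 20.166 + 47.647 = 67.813 kPa.
Normally consolidated clay, so the full stress increment lies on the virgin compression line:
S_c = C_c·H/(1+e₀)·log₁₀(σ'_f/σ'_0) = 0.23×2.1/(1+0.82)×log₁₀(67.813/20.166)
    = 0.26538 × 0.52669 = 0.1398 m

S_c ≈ 0.14 m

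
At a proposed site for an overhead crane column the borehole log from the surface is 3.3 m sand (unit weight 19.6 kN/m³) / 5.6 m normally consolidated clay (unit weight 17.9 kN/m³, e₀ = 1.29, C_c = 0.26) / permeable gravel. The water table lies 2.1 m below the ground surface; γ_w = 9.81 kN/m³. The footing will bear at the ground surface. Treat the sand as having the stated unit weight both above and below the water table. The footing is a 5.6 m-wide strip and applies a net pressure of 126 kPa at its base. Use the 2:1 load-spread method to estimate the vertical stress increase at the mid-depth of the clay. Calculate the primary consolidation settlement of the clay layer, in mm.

S_c ≈ 162 mm

Mid-depth of clay below the ground surface: z = 3.3 + 5.6/2 = 6.1 m.
Total vertical stress at mid-clay: σ_v = 19.6×3.3 + 17.9×2.8 = 114.8 kPa.
Pore pressure: u = 9.81×(6.1 − 2.1) = 39.24 kPa.
Initial effective stress: σ'_0 = σ_v − u = 114.8 − 39.24 = 75.56 kPa.
Stress increase at mid-clay by the 2:1 spreading method:
Δσ = qB/(B+z) = 126×5.6/(5.6+6.1) = 60.308 kPa
Final effective stress: σ'_f = σ'_0 + Δσ = 75.56 + 60.308 = 135.87 kPa.
Normally consolidated clay, so the full stress increment lies on the virgin compression line:
S_c = C_c·H/(1+e₀)·log₁₀(σ'_f/σ'_0) = 0.26×5.6/(1+1.29)×log₁₀(135.87/75.56)
    = 0.63581 × 0.25483 = 0.162 m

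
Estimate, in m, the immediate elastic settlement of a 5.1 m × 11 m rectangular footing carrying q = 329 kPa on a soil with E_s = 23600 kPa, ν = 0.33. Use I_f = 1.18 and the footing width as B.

S_e ≈ 0.0748 m

Immediate (elastic) settlement: S_e = q·B·(1−ν²)/E_s · I_f.
S_e = 329 × 5.1 × (1 − 0.33²) / 23600 × 1.18
    = 329 × 5.1 × 0.8911 / 23600 × 1.18
    = 0.07476 m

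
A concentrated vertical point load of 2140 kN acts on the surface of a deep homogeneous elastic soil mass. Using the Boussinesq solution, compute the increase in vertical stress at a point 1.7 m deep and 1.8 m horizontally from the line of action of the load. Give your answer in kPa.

Δσ_z ≈ 54 kPa

Boussinesq vertical stress below a point load on an elastic half-space:
Δσ_z = 3P/(2πz²) · [1 + (r/z)²]^(−5/2)
r/z = 1.8/1.7 = 1.0588; [1+(r/z)²]^(−5/2) = 0.15261.
Δσ_z = 3×2140/(2π×1.7²) × 0.15261 = 353.56 × 0.15261 = 53.96 kPa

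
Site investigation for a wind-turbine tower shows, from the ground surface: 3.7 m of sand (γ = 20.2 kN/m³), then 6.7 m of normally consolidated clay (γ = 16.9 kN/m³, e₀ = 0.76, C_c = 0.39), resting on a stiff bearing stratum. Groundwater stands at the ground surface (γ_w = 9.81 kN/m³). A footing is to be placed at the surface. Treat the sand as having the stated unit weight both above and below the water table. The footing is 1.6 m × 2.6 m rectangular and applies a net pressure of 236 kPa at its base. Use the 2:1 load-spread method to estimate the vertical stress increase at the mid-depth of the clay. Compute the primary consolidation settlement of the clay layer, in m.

S_c ≈ 0.112 m

Mid-depth of clay below the ground surface: z = 3.7 + 6.7/2 = 7.05 m.
Total vertical stress at mid-clay: σ_v = 20.2×3.7 + 16.9×3.35 = 131.35 kPa.
Pore pressure: u = 9.81×(7.05 − 0) = 69.16 kPa.
Initial effective stress: σ'_0 = σ_v − u = 131.35 − 69.16 = 62.19 kPa.
Stress increase at mid-clay by the 2:1 spreading method:
Δσ = qBL/((B+z)(L+z)) = 236×1.6×2.6/((1.6+7.05)(2.6+7.05)) = 11.761 kPa
Final effective stress: σ'_f = σ'_0 + Δσ = 62.19 + 11.761 = 73.951 kPa.
Normally consolidated clay, so the full stress increment lies on the virgin compression line:
S_c = C_c·H/(1+e₀)·log₁₀(σ'_f/σ'_0) = 0.39×6.7/(1+0.76)×log₁₀(73.951/62.19)
    = 1.4847 × 0.075223 = 0.1117 m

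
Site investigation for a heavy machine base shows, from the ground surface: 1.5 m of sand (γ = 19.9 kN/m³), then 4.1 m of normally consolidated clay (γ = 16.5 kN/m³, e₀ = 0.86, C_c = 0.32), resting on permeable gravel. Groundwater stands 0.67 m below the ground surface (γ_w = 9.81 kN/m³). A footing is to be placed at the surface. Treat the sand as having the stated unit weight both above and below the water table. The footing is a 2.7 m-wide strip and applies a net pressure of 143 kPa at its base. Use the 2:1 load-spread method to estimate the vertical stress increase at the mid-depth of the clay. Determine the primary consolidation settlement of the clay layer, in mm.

S_c ≈ 309 mm

Mid-depth of clay below the ground surface: z = 1.5 + 4.1/2 = 3.55 m.
Total vertical stress at mid-clay: σ_v = 19.9×1.5 + 16.5×2.05 = 63.675 kPa.
Pore pressure: u = 9.81×(3.55 − 0.67) = 28.253 kPa.
Initial effective stress: σ'_0 = σ_v − u = 63.675 − 28.253 = 35.422 kPa.
Stress increase at mid-clay by the 2:1 spreading method:
Δσ = qB/(B+z) = 143×2.7/(2.7+3.55) = 61.776 kPa
Final effective stress: σ'_f = σ'_0 + Δσ = 35.422 + 61.776 = 97.198 kPa.
Normally consolidated clay, so the full stress increment lies on the virgin compression line:
S_c = C_c·H/(1+e₀)·log₁₀(σ'_f/σ'_0) = 0.32×4.1/(1+0.86)×log₁₀(97.198/35.422)
    = 0.70538 × 0.43838 = 0.3092 m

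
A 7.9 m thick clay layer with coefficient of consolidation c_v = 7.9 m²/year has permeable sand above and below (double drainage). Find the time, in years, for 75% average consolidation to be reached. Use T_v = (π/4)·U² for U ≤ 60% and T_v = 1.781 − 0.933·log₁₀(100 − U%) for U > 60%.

t ≈ 0.942 years

Drainage path length: H_d = H/2 = 3.95 m (double drainage).
U > 60%: T_v = 1.781 − 0.933·log₁₀(100 − 75) = 0.47672.
t = T_v·H_d²/c_v = 0.47672×3.95²/7.9 = 0.9415 years.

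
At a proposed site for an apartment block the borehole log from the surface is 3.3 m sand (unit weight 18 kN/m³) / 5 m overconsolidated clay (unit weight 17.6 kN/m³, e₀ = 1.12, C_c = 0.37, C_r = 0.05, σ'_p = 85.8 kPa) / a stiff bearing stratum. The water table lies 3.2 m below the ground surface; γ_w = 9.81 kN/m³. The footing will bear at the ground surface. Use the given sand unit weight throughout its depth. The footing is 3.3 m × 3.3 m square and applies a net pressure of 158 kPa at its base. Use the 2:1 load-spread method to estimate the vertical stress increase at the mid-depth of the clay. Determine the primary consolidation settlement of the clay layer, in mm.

S_c ≈ 57.9 mm

Mid-depth of clay below the ground surface: z = 3.3 + 5/2 = 5.8 m.
Total vertical stress at mid-clay: σ_v = 18×3.3 + 17.6×2.5 = 103.4 kPa.
Pore pressure: u = 9.81×(5.8 − 3.2) = 25.506 kPa.
Initial effective stress: σ'_0 = σ_v − u = 103.4 − 25.506 = 77.894 kPa.
Stress increase at mid-clay by the 2:1 spreading method:
Δσ = qBL/((B+z)(L+z)) = 158×3.3×3.3/((3.3+5.8)(3.3+5.8)) = 20.778 kPa
Final effective stress: σ'_f = 77.894 + 20.778 = 98.672 kPa.
σ'_f = 98.672 > σ'_p = 85.8 kPa, so the stress path crosses the preconsolidation pressure — recompression up to σ'_p, then virgin compression beyond:
S_c = H/(1+e₀)·[C_r·log₁₀(σ'_p/σ'_0) + C_c·log₁₀(σ'_f/σ'_p)]
    = 5/2.12 × [0.05×log₁₀(85.8/77.894) + 0.37×log₁₀(98.672/85.8)]
    = 2.3585 × [0.0020992 + 0.022461] = 0.05793 m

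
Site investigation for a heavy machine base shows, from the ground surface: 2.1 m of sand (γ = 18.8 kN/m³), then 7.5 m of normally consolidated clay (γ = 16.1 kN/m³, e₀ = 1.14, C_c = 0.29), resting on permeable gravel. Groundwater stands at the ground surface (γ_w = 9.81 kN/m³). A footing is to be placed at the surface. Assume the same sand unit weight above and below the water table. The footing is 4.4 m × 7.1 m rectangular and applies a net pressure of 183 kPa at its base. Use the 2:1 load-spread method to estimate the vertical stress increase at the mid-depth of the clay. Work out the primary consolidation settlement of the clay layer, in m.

Mid-depth of clay below the ground surface: z = 2.1 + 7.5/2 = 5.85 m.
Total vertical stress at mid-clay: σ_v = 18.8×2.1 + 16.1×3.75 = 99.855 kPa.
Pore pressure: u = 9.81×(5.85 − 0) = 57.389 kPa.
Initial effective stress: σ'_0 = σ_v − u = 99.855 − 57.389 = 42.466 kPa.
Stress increase at mid-clay by the 2:1 spreading method:
Δσ = qBL/((B+z)(L+z)) = 183×4.4×7.1/((4.4+5.85)(7.1+5.85)) = 43.069 kPa
Final effective stress: σ'_f = σ'_0 + Δσ = 42.466 + 43.069 = 85.535 kPa.
Normally consolidated clay, so the full stress increment lies on the virgin compression line:
S_c = C_c·H/(1+e₀)·log₁₀(σ'_f/σ'_0) = 0.29×7.5/(1+1.14)×log₁₀(85.535/42.466)
    = 1.0164 × 0.3041 = 0.3091 m

S_c ≈ 0.309 m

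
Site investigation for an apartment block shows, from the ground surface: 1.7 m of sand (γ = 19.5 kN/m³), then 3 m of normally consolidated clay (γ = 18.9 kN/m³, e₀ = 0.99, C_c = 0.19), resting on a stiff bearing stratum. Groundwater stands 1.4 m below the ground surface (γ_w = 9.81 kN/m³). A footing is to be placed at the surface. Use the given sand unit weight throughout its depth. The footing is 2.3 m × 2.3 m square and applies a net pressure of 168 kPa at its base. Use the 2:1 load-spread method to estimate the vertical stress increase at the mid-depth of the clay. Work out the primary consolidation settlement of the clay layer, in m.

Mid-depth of clay below the ground surface: z = 1.7 + 3/2 = 3.2 m.
Total vertical stress at mid-clay: σ_v = 19.5×1.7 + 18.9×1.5 = 61.5 kPa.
Pore pressure: u = 9.81×(3.2 − 1.4) = 17.658 kPa.
Initial effective stress: σ'_0 = σ_v − u = 61.5 − 17.658 = 43.842 kPa.
Stress increase at mid-clay by the 2:1 spreading method:
Δσ = qBL/((B+z)(L+z)) = 168×2.3×2.3/((2.3+3.2)(2.3+3.2)) = 29.379 kPa
Final effective stress: σ'_f = σ'_0 + Δσ = 43.842 + 29.379 = 73.221 kPa.
Normally consolidated clay, so the full stress increment lies on the virgin compression line:
S_c = C_c·H/(1+e₀)·log₁₀(σ'_f/σ'_0) = 0.19×3/(1+0.99)×log₁₀(73.221/43.842)
    = 0.28643 × 0.22275 = 0.0638 m

S_c ≈ 0.0638 m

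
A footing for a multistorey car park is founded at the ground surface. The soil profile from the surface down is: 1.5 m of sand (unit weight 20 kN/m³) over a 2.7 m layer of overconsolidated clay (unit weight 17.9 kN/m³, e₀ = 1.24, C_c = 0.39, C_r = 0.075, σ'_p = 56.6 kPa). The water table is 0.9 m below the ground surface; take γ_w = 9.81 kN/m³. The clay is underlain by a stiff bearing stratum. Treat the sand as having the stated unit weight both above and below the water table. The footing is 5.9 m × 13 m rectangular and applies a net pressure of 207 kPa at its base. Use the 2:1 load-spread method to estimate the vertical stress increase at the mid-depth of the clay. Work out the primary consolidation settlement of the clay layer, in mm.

S_c ≈ 217 mm

Mid-depth of clay below the ground surface: z = 1.5 + 2.7/2 = 2.85 m.
Total vertical stress at mid-clay: σ_v = 20×1.5 + 17.9×1.35 = 54.165 kPa.
Pore pressure: u = 9.81×(2.85 − 0.9) = 19.13 kPa.
Initial effective stress: σ'_0 = σ_v − u = 54.165 − 19.13 = 35.035 kPa.
Stress increase at mid-clay by the 2:1 spreading method:
Δσ = qBL/((B+z)(L+z)) = 207×5.9×13/((5.9+2.85)(13+2.85)) = 114.48 kPa
Final effective stress: σ'_f = 35.035 + 114.48 = 149.51 kPa.
σ'_f = 149.51 > σ'_p = 56.6 kPa, so the stress path crosses the preconsolidation pressure — recompression up to σ'_p, then virgin compression beyond:
S_c = H/(1+e₀)·[C_r·log₁₀(σ'_p/σ'_0) + C_c·log₁₀(σ'_f/σ'_p)]
    = 2.7/2.24 × [0.075×log₁₀(56.6/35.035) + 0.39×log₁₀(149.51/56.6)]
    = 1.2054 × [0.015624 + 0.16452] = 0.2171 m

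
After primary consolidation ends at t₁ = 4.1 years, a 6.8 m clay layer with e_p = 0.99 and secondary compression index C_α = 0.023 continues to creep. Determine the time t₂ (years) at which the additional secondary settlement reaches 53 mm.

S_s = C_α·H/(1+e_p)·log₁₀(t₂/t₁) ⇒ log₁₀(t₂/t₁) = S_s·(1+e_p)/(C_α·H).
log₁₀(t₂/t₁) = 0.053 × (1+0.99) / (0.023×6.8) = 0.6744
t₂ = t₁ × 10^0.6744 = 4.1 × 4.725 = 19.37 years

t₂ ≈ 19.4 years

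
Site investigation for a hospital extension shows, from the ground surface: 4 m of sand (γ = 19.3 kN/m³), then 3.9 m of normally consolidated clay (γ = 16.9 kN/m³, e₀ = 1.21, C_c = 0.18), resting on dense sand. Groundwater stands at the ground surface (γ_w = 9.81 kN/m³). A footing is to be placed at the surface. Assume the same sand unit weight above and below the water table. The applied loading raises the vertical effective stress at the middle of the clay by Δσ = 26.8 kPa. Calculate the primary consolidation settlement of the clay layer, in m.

S_c ≈ 0.0575 m

Mid-depth of clay below the ground surface: z = 4 + 3.9/2 = 5.95 m.
Total vertical stress at mid-clay: σ_v = 19.3×4 + 16.9×1.95 = 110.16 kPa.
Pore pressure: u = 9.81×(5.95 − 0) = 58.37 kPa.
Initial effective stress: σ'_0 = σ_v − u = 110.16 − 58.37 = 51.79 kPa.
Final effective stress: σ'_f = σ'_0 + Δσ = 51.79 + 26.8 = 78.59 kPa.
Normally consolidated clay, so the full stress increment lies on the virgin compression line:
S_c = C_c·H/(1+e₀)·log₁₀(σ'_f/σ'_0) = 0.18×3.9/(1+1.21)×log₁₀(78.59/51.79)
    = 0.31765 × 0.18112 = 0.05753 m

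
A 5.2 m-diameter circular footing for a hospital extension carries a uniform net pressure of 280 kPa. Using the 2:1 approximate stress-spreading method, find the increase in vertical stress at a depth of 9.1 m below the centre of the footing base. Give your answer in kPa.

Δσ_z ≈ 37 kPa

By the 2:1 method the load spreads at 1 horizontal : 2 vertical, so at depth z the loaded area has grown by z in each plan dimension:
Δσ ≈ qD²/(D+z)² = 280×5.2²/(5.2+9.1)² = 37.025 kPa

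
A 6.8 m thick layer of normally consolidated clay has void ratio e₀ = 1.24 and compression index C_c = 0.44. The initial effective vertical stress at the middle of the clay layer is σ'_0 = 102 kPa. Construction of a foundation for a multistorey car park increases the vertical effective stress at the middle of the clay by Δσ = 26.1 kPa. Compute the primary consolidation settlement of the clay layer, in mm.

Final effective stress: σ'_f = σ'_0 + Δσ = 102 + 26.1 = 128.1 kPa.
Normally consolidated clay, so the full stress increment lies on the virgin compression line:
S_c = C_c·H/(1+e₀)·log₁₀(σ'_f/σ'_0) = 0.44×6.8/(1+1.24)×log₁₀(128.1/102)
    = 1.3357 × 0.098949 = 0.1322 m

S_c ≈ 132 mm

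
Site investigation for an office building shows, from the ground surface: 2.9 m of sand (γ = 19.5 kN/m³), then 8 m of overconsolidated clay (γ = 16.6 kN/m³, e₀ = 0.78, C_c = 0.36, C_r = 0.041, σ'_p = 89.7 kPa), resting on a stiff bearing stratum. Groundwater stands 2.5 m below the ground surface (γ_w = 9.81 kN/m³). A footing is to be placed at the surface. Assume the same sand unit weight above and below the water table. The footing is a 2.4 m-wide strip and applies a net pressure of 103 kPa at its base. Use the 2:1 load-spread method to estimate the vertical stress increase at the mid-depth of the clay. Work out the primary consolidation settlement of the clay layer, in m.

S_c ≈ 0.129 m

Mid-depth of clay below the ground surface: z = 2.9 + 8/2 = 6.9 m.
Total vertical stress at mid-clay: σ_v = 19.5×2.9 + 16.6×4 = 122.95 kPa.
Pore pressure: u = 9.81×(6.9 − 2.5) = 43.164 kPa.
Initial effective stress: σ'_0 = σ_v − u = 122.95 − 43.164 = 79.786 kPa.
Stress increase at mid-clay by the 2:1 spreading method:
Δσ = qB/(B+z) = 103×2.4/(2.4+6.9) = 26.581 kPa
Final effective stress: σ'_f = 79.786 + 26.581 = 106.37 kPa.
σ'_f = 106.37 > σ'_p = 89.7 kPa, so the stress path crosses the preconsolidation pressure — recompression up to σ'_p, then virgin compression beyond:
S_c = H/(1+e₀)·[C_r·log₁₀(σ'_p/σ'_0) + C_c·log₁₀(σ'_f/σ'_p)]
    = 8/1.78 × [0.041×log₁₀(89.7/79.786) + 0.36×log₁₀(106.37/89.7)]
    = 4.4944 × [0.0020855 + 0.02665] = 0.1291 m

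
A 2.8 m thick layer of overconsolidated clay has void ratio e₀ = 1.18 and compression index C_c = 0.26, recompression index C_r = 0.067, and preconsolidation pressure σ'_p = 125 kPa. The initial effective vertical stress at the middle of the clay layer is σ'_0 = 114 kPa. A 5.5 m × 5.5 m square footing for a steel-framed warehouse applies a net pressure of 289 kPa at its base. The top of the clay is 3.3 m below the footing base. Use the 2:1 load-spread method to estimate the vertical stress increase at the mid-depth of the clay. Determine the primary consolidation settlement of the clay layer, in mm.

S_c ≈ 70.2 mm

Mid-depth of clay below the footing base: z = 3.3 + 2.8/2 = 4.7 m.
Stress increase at mid-clay by the 2:1 spreading method:
Δσ = qBL/((B+z)(L+z)) = 289×5.5×5.5/((5.5+4.7)(5.5+4.7)) = 84.028 kPa
Final effective stress: σ'_f = 114 + 84.028 = 198.03 kPa.
σ'_f = 198.03 > σ'_p = 125 kPa, so the stress path crosses the preconsolidation pressure — recompression up to σ'_p, then virgin compression beyond:
S_c = H/(1+e₀)·[C_r·log₁₀(σ'_p/σ'_0) + C_c·log₁₀(σ'_f/σ'_p)]
    = 2.8/2.18 × [0.067×log₁₀(125/114) + 0.26×log₁₀(198.03/125)]
    = 1.2844 × [0.0026803 + 0.051953] = 0.07017 m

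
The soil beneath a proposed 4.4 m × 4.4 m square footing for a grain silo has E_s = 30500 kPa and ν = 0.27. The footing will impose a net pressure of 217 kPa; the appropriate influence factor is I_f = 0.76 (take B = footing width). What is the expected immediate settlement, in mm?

Immediate (elastic) settlement: S_e = q·B·(1−ν²)/E_s · I_f.
S_e = 217 × 4.4 × (1 − 0.27²) / 30500 × 0.76
    = 217 × 4.4 × 0.9271 / 30500 × 0.76
    = 0.02206 m = 22.06 mm

S_e ≈ 22.1 mm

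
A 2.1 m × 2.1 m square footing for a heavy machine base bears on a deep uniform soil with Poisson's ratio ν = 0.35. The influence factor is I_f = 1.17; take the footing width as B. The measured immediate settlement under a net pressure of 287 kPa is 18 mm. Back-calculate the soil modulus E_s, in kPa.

S_e = q·B·(1−ν²)/E_s · I_f  ⇒  E_s = q·B·(1−ν²)·I_f / S_e.
E_s = 287 × 2.1 × 0.8775 × 1.17 / 0.018 = 34380 kPa

E_s ≈ 34400 kPa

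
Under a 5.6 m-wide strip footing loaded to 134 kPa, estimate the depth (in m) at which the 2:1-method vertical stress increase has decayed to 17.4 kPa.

2:1 spreading — at depth z the loaded area has grown by z in each plan dimension:
qB/(B+z) = Δσ_z ⇒ z = qB/Δσ_z − B = 134×5.6/17.4 − 5.6 = 37.53 m

z ≈ 37.5 m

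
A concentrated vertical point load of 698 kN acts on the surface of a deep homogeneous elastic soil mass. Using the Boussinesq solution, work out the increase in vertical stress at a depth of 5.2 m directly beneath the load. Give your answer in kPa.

Δσ_z ≈ 12.3 kPa

Boussinesq vertical stress below a point load on an elastic half-space:
Δσ_z = 3P/(2πz²) · [1 + (r/z)²]^(−5/2)
r/z = 0/5.2 = 0; [1+(r/z)²]^(−5/2) = 1.
Δσ_z = 3×698/(2π×5.2²) × 1 = 12.325 × 1 = 12.32 kPa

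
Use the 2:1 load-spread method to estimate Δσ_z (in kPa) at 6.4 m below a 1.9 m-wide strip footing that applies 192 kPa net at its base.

Δσ_z ≈ 44 kPa

By the 2:1 method the load spreads at 1 horizontal : 2 vertical, so at depth z the loaded area has grown by z in each plan dimension:
Δσ = qB/(B+z) = 192×1.9/(1.9+6.4) = 43.952 kPa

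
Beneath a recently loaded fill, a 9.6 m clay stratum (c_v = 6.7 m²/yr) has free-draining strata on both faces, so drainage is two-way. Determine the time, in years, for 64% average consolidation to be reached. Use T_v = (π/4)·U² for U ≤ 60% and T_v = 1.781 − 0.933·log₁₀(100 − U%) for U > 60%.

Drainage path length: H_d = H/2 = 4.8 m (double drainage).
U > 60%: T_v = 1.781 − 0.933·log₁₀(100 − 64) = 0.32897.
t = T_v·H_d²/c_v = 0.32897×4.8²/6.7 = 1.131 years.

t ≈ 1.13 years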